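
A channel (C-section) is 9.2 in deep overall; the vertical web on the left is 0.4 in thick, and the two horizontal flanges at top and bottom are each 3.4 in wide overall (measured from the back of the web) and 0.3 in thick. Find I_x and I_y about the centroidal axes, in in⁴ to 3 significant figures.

Break the section into simple shapes (no overlaps), measuring from the bottom-left corner of the bounding box.
Web: 0.4 × 9.2, A = 3.68 in², y = 4.6 in, Ī = 25.956 in⁴.
Top flange (beyond web): 3 × 0.3, A = 0.9 in², y = 9.05 in, Ī = 0.00675 in⁴.
Bottom flange (beyond web): 3 × 0.3, A = 0.9 in², y = 0.15 in, Ī = 0.00675 in⁴.
By symmetry the centroid is at mid-height, ȳ = 4.6 in.
Transfer each piece to the centroidal x-axis using Ī + A·d² with d = y − 4.6:
  web: d = 0 in → contributes +25.956 in⁴
  top flange (beyond web): d = 4.45 in → contributes +17.829 in⁴
  bottom flange (beyond web): d = -4.45 in → contributes +17.829 in⁴
Total I = 61.614 in⁴.
For the y-axis: x̄ = 0.75839 in.
Repeating about the centroidal y-axis gives I_y = 4.8924 in⁴.

I_x ≈ 61.6 in⁴, I_y ≈ 4.89 in⁴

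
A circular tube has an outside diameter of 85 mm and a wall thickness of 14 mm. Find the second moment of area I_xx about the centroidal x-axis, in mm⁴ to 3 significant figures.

Split into non-overlapping primitives; take the origin at the lower-left of the bounding box.
Outer circle: ⌀85, A = 5674.5 mm², y = 42.5 mm, Ī = 2 562 392 mm⁴.
Bore (subtracted): ⌀57, A = 2551.8 mm², y = 42.5 mm, Ī = 518 166 mm⁴.
By symmetry the centroid is at mid-height, ȳ = 42.5 mm.
All pieces are centred on the centroidal x-axis, so I = ΣĪ (holes subtracted) = 2 044 226 mm⁴.

I_xx ≈ 2.04 × 10⁶ mm⁴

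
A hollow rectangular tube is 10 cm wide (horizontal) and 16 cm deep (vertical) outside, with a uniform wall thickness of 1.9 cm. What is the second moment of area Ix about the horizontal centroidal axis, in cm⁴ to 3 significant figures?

Decompose the section into non-overlapping parts with the origin at the bottom-left of its bounding rectangle.
Outer rectangle: 10 × 16, A = 160 cm², y = 8 cm, Ī = 3413.3 cm⁴.
Inner void (subtracted): 6.2 × 12.2, A = 75.64 cm², y = 8 cm, Ī = 938.19 cm⁴.
By symmetry the centroid is at mid-height, ȳ = 8 cm.
All pieces are centred on the horizontal centroidal axis, so I = ΣĪ (holes subtracted) = 2475.1 cm⁴.

Ix ≈ 2480 cm⁴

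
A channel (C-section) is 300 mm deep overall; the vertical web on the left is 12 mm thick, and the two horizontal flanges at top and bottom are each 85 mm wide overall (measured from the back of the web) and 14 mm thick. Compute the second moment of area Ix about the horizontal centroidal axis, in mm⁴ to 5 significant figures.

Treat the section as a set of non-overlapping primitives; coordinates are from the bounding-box lower-left.
Web: 12 × 300, A = 3 600 mm², y = 150 mm, Ī = 27 000 000 mm⁴.
Top flange (beyond web): 73 × 14, A = 1 022 mm², y = 293 mm, Ī = 16692.67 mm⁴.
Bottom flange (beyond web): 73 × 14, A = 1 022 mm², y = 7 mm, Ī = 16692.67 mm⁴.
By symmetry the centroid is at mid-height, ȳ = 150 mm.
Transfer each piece to the horizontal centroidal axis using Ī + A·d² with d = y − 150:
  web: d = 0 mm → contributes +27 000 000 mm⁴
  top flange (beyond web): d = 143 mm → contributes +20 915 571 mm⁴
  bottom flange (beyond web): d = -143 mm → contributes +20 915 571 mm⁴
Total I = 68 831 141 mm⁴.

Ix ≈ 6.8831 × 10⁷ mm⁴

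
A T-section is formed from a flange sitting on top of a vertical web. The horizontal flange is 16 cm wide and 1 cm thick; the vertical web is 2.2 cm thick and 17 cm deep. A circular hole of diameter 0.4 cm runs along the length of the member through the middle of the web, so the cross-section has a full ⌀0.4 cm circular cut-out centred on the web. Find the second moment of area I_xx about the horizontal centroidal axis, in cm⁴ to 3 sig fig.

I_xx ≈ 1810 cm⁴

Treat the section as a set of non-overlapping primitives; coordinates are from the bounding-box lower-left.
Flange: 16 × 1, A = 16 cm², y = 17.5 cm, Ī = 1.3333 cm⁴.
Web: 2.2 × 17, A = 37.4 cm², y = 8.5 cm, Ī = 900.72 cm⁴.
Hole (subtracted): ⌀0.4, A = 0.12566 cm², y = 8.5 cm, Ī = 0.0012566 cm⁴.
Centroid: ȳ = ΣA·y / ΣA = 11.203 cm.
Transfer each piece to the horizontal centroidal axis using Ī + A·d² with d = y − 11.203:
  flange: d = 6.297 cm → contributes +635.77 cm⁴
  web: d = -2.703 cm → contributes +1 174 cm⁴
  hole: d = -2.703 cm → contributes −0.91938 cm⁴
Total I = 1808.8 cm⁴.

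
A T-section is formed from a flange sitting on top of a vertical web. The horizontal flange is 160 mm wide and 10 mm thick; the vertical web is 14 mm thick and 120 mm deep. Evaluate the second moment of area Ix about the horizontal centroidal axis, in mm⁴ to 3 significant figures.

Treat the section as a set of non-overlapping primitives; coordinates are from the bounding-box lower-left.
Flange: 160 × 10, A = 1 600 mm², y = 125 mm, Ī = 13 333 mm⁴.
Web: 14 × 120, A = 1 680 mm², y = 60 mm, Ī = 2 016 000 mm⁴.
Centroid: ȳ = ΣA·y / ΣA = 91.707 mm.
Transfer each piece to the horizontal centroidal axis using Ī + A·d² with d = y − 91.707:
  flange: d = 33.293 mm → contributes +1 786 778 mm⁴
  web: d = -31.707 mm → contributes +3 704 995 mm⁴
Total I = 5 491 772 mm⁴.

Ix ≈ 5.49 × 10⁶ mm⁴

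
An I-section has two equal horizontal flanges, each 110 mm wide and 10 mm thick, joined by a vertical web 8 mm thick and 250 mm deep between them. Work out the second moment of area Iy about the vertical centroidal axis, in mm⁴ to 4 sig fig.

Treat the section as a set of non-overlapping primitives; coordinates are from the bounding-box lower-left.
Bottom flange: 110 × 10, A = 1 100 mm², x = 55 mm, Ī = 1 109 167 mm⁴.
Web: 8 × 250, A = 2 000 mm², x = 55 mm, Ī = 10666.7 mm⁴.
Top flange: 110 × 10, A = 1 100 mm², x = 55 mm, Ī = 1 109 167 mm⁴.
By symmetry the centroid is at mid-width, x̄ = 55 mm.
All pieces are centred on the vertical centroidal axis, so I = ΣĪ = 2 229 000 mm⁴.

Iy ≈ 2.229 × 10⁶ mm⁴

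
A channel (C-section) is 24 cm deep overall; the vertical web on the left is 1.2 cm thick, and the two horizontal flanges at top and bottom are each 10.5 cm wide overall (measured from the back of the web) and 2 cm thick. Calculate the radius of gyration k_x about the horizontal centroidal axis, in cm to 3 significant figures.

Break the section into simple shapes (no overlaps), measuring from the bottom-left corner of the bounding box.
Web: 1.2 × 24, A = 28.8 cm², y = 12 cm, Ī = 1382.4 cm⁴.
Top flange (beyond web): 9.3 × 2, A = 18.6 cm², y = 23 cm, Ī = 6.2 cm⁴.
Bottom flange (beyond web): 9.3 × 2, A = 18.6 cm², y = 1 cm, Ī = 6.2 cm⁴.
By symmetry the centroid is at mid-height, ȳ = 12 cm.
Transfer each piece to the horizontal centroidal axis using Ī + A·d² with d = y − 12:
  web: d = 0 cm → contributes +1382.4 cm⁴
  top flange (beyond web): d = 11 cm → contributes +2256.8 cm⁴
  bottom flange (beyond web): d = -11 cm → contributes +2256.8 cm⁴
Total I = 5 896 cm⁴.
Radius of gyration: k = √(I/A) = √(5 896 / 66) = 9.4516 cm.

k_x ≈ 9.45 cm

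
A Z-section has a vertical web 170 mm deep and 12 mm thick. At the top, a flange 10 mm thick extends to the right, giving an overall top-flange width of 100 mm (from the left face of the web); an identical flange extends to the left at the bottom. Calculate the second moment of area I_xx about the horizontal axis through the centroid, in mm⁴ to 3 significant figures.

I_xx ≈ 1.62 × 10⁷ mm⁴

Decompose the section into non-overlapping parts with the origin at the bottom-left of its bounding rectangle.
Web: 12 × 170, A = 2 040 mm², y = 85 mm, Ī = 4 913 000 mm⁴.
Top flange (beyond web): 88 × 10, A = 880 mm², y = 165 mm, Ī = 7333.3 mm⁴.
Bottom flange (beyond web): 88 × 10, A = 880 mm², y = 5 mm, Ī = 7333.3 mm⁴.
Centroid: ȳ = ΣA·y / ΣA = 85 mm.
Transfer each piece to the horizontal axis through the centroid using Ī + A·d² with d = y − 85:
  web: d = 0 mm → contributes +4 913 000 mm⁴
  top flange (beyond web): d = 80 mm → contributes +5 639 333 mm⁴
  bottom flange (beyond web): d = -80 mm → contributes +5 639 333 mm⁴
Total I = 16 191 667 mm⁴.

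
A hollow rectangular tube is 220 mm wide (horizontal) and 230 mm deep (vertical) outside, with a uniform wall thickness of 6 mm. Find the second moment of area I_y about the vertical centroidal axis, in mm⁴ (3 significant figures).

I_y ≈ 4.06 × 10⁷ mm⁴

Decompose the section into non-overlapping parts with the origin at the bottom-left of its bounding rectangle.
Outer rectangle: 220 × 230, A = 50 600 mm², x = 110 mm, Ī = 204 086 667 mm⁴.
Inner void (subtracted): 208 × 218, A = 45 344 mm², x = 110 mm, Ī = 163 480 235 mm⁴.
By symmetry the centroid is at mid-width, x̄ = 110 mm.
All pieces are centred on the vertical centroidal axis, so I = ΣĪ (holes subtracted) = 40 606 432 mm⁴.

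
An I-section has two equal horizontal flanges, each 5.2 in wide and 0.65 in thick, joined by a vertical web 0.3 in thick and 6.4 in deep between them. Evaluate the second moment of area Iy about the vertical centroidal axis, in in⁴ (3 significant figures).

Split into non-overlapping primitives; take the origin at the lower-left of the bounding box.
Bottom flange: 5.2 × 0.65, A = 3.38 in², x = 2.6 in, Ī = 7.6163 in⁴.
Web: 0.3 × 6.4, A = 1.92 in², x = 2.6 in, Ī = 0.0144 in⁴.
Top flange: 5.2 × 0.65, A = 3.38 in², x = 2.6 in, Ī = 7.6163 in⁴.
By symmetry the centroid is at mid-width, x̄ = 2.6 in.
All pieces are centred on the vertical centroidal axis, so I = ΣĪ = 15.247 in⁴.

Iy ≈ 15.2 in⁴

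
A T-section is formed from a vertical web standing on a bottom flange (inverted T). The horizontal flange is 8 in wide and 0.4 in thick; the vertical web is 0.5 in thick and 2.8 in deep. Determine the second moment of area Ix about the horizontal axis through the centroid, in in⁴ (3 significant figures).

Treat the section as a set of non-overlapping primitives; coordinates are from the bounding-box lower-left.
Flange: 8 × 0.4, A = 3.2 in², y = 0.2 in, Ī = 0.042667 in⁴.
Web: 0.5 × 2.8, A = 1.4 in², y = 1.8 in, Ī = 0.91467 in⁴.
Centroid: ȳ = ΣA·y / ΣA = 0.68696 in.
Transfer each piece to the horizontal axis through the centroid using Ī + A·d² with d = y − 0.68696:
  flange: d = -0.48696 in → contributes +0.80147 in⁴
  web: d = 1.113 in → contributes +2.6491 in⁴
Total I = 3.4506 in⁴.

Ix ≈ 3.45 in⁴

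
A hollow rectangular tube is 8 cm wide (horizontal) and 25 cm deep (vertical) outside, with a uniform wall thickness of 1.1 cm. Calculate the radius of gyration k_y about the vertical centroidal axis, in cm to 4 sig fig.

k_y ≈ 3.205 cm

Break the section into simple shapes (no overlaps), measuring from the bottom-left corner of the bounding box.
Outer rectangle: 8 × 25, A = 200 cm², x = 4 cm, Ī = 1066.67 cm⁴.
Inner void (subtracted): 5.8 × 22.8, A = 132.24 cm², x = 4 cm, Ī = 370.713 cm⁴.
By symmetry the centroid is at mid-width, x̄ = 4 cm.
All pieces are centred on the vertical centroidal axis, so I = ΣĪ (holes subtracted) = 695.954 cm⁴.
Radius of gyration: k = √(I/A) = √(695.954 / 67.76) = 3.20482 cm.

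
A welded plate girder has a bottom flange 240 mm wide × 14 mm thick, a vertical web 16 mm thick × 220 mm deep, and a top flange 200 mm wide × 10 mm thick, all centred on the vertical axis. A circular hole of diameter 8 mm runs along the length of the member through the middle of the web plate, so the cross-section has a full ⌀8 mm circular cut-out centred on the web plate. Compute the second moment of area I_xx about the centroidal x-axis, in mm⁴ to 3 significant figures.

I_xx ≈ 8.37 × 10⁷ mm⁴

Split into non-overlapping primitives; take the origin at the lower-left of the bounding box.
Bottom plate: 240 × 14, A = 3 360 mm², y = 7 mm, Ī = 54 880 mm⁴.
Web plate: 16 × 220, A = 3 520 mm², y = 124 mm, Ī = 14 197 333 mm⁴.
Top plate: 200 × 10, A = 2 000 mm², y = 239 mm, Ī = 16 667 mm⁴.
Hole (subtracted): ⌀8, A = 50.265 mm², y = 124 mm, Ī = 201.06 mm⁴.
Centroid: ȳ = ΣA·y / ΣA = 105.53 mm.
Transfer each piece to the centroidal x-axis using Ī + A·d² with d = y − 105.53:
  bottom plate: d = -98.526 mm → contributes +32 671 691 mm⁴
  web plate: d = 18.474 mm → contributes +15 398 662 mm⁴
  top plate: d = 133.47 mm → contributes +35 647 253 mm⁴
  hole: d = 18.474 mm → contributes −17 356 mm⁴
Total I = 83 700 250 mm⁴.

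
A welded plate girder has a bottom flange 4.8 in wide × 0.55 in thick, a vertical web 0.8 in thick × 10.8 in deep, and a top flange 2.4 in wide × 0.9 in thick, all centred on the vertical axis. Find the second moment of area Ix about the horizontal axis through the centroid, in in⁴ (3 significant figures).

Ix ≈ 243 in⁴

Decompose the section into non-overlapping parts with the origin at the bottom-left of its bounding rectangle.
Bottom plate: 4.8 × 0.55, A = 2.64 in², y = 0.275 in, Ī = 0.06655 in⁴.
Web plate: 0.8 × 10.8, A = 8.64 in², y = 5.95 in, Ī = 83.981 in⁴.
Top plate: 2.4 × 0.9, A = 2.16 in², y = 11.8 in, Ī = 0.1458 in⁴.
Centroid: ȳ = ΣA·y / ΣA = 5.7754 in.
Transfer each piece to the horizontal axis through the centroid using Ī + A·d² with d = y − 5.7754:
  bottom plate: d = -5.5004 in → contributes +79.94 in⁴
  web plate: d = 0.17455 in → contributes +84.244 in⁴
  top plate: d = 6.0246 in → contributes +78.544 in⁴
Total I = 242.73 in⁴.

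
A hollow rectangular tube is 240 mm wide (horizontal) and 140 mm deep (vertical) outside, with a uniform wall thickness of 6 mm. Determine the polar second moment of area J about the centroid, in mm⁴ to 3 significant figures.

Treat the section as a set of non-overlapping primitives; coordinates are from the bounding-box lower-left.
Outer rectangle: 240 × 140, A = 33 600 mm², y = 70 mm, Ī = 54 880 000 mm⁴.
Inner void (subtracted): 228 × 128, A = 29 184 mm², y = 70 mm, Ī = 39 845 888 mm⁴.
By symmetry the centroid is at mid-height, ȳ = 70 mm.
All pieces are centred on the centroidal x-axis, so I = ΣĪ (holes subtracted) = 15 034 112 mm⁴.
Repeating about the centroidal y-axis gives I_y = 34 854 912 mm⁴.
Polar second moment: J = I_x + I_y = 49 889 024 mm⁴.

J ≈ 4.99 × 10⁷ mm⁴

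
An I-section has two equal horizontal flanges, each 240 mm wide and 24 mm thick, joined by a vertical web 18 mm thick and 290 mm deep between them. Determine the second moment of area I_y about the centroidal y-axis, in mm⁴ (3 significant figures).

Break the section into simple shapes (no overlaps), measuring from the bottom-left corner of the bounding box.
Bottom flange: 240 × 24, A = 5 760 mm², x = 120 mm, Ī = 27 648 000 mm⁴.
Web: 18 × 290, A = 5 220 mm², x = 120 mm, Ī = 140 940 mm⁴.
Top flange: 240 × 24, A = 5 760 mm², x = 120 mm, Ī = 27 648 000 mm⁴.
By symmetry the centroid is at mid-width, x̄ = 120 mm.
All pieces are centred on the centroidal y-axis, so I = ΣĪ = 55 436 940 mm⁴.

I_y ≈ 5.54 × 10⁷ mm⁴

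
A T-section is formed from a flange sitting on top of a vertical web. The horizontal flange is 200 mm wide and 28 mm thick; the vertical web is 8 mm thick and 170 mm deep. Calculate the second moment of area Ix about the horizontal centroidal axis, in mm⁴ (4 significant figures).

Ix ≈ 1.437 × 10⁷ mm⁴

Treat the section as a set of non-overlapping primitives; coordinates are from the bounding-box lower-left.
Flange: 200 × 28, A = 5 600 mm², y = 184 mm, Ī = 365 867 mm⁴.
Web: 8 × 170, A = 1 360 mm², y = 85 mm, Ī = 3 275 333 mm⁴.
Centroid: ȳ = ΣA·y / ΣA = 164.655 mm.
Transfer each piece to the horizontal centroidal axis using Ī + A·d² with d = y − 164.655:
  flange: d = 19.3448 mm → contributes +2 461 512 mm⁴
  web: d = -79.6552 mm → contributes +11 904 461 mm⁴
Total I = 14 365 972 mm⁴.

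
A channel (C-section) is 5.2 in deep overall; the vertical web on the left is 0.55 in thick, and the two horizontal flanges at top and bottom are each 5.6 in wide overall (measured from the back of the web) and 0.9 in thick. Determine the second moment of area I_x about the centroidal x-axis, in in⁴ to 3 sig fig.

Decompose the section into non-overlapping parts with the origin at the bottom-left of its bounding rectangle.
Web: 0.55 × 5.2, A = 2.86 in², y = 2.6 in, Ī = 6.4445 in⁴.
Top flange (beyond web): 5.05 × 0.9, A = 4.545 in², y = 4.75 in, Ī = 0.30679 in⁴.
Bottom flange (beyond web): 5.05 × 0.9, A = 4.545 in², y = 0.45 in, Ī = 0.30679 in⁴.
By symmetry the centroid is at mid-height, ȳ = 2.6 in.
Transfer each piece to the centroidal x-axis using Ī + A·d² with d = y − 2.6:
  web: d = 0 in → contributes +6.4445 in⁴
  top flange (beyond web): d = 2.15 in → contributes +21.316 in⁴
  bottom flange (beyond web): d = -2.15 in → contributes +21.316 in⁴
Total I = 49.077 in⁴.

I_x ≈ 49.1 in⁴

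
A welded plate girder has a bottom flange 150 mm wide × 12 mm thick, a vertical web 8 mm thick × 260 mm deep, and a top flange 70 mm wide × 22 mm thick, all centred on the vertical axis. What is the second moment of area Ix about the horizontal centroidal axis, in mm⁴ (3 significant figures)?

Ix ≈ 7.56 × 10⁷ mm⁴

Decompose the section into non-overlapping parts with the origin at the bottom-left of its bounding rectangle.
Bottom plate: 150 × 12, A = 1 800 mm², y = 6 mm, Ī = 21 600 mm⁴.
Web plate: 8 × 260, A = 2 080 mm², y = 142 mm, Ī = 11 717 333 mm⁴.
Top plate: 70 × 22, A = 1 540 mm², y = 283 mm, Ī = 62 113 mm⁴.
Centroid: ȳ = ΣA·y / ΣA = 136.9 mm.
Transfer each piece to the horizontal centroidal axis using Ī + A·d² with d = y − 136.9:
  bottom plate: d = -130.9 mm → contributes +30 862 693 mm⁴
  web plate: d = 5.1033 mm → contributes +11 771 505 mm⁴
  top plate: d = 146.1 mm → contributes +32 935 231 mm⁴
Total I = 75 569 429 mm⁴.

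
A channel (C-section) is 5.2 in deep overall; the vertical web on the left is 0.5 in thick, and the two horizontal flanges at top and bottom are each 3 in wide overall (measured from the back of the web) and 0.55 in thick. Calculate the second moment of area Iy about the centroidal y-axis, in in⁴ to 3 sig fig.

Treat the section as a set of non-overlapping primitives; coordinates are from the bounding-box lower-left.
Web: 0.5 × 5.2, A = 2.6 in², x = 0.25 in, Ī = 0.054167 in⁴.
Top flange (beyond web): 2.5 × 0.55, A = 1.375 in², x = 1.75 in, Ī = 0.71615 in⁴.
Bottom flange (beyond web): 2.5 × 0.55, A = 1.375 in², x = 1.75 in, Ī = 0.71615 in⁴.
Centroid: x̄ = ΣA·x / ΣA = 1.021 in.
Transfer each piece to the centroidal y-axis using Ī + A·d² with d = x − 1.021:
  web: d = -0.77103 in → contributes +1.5998 in⁴
  top flange (beyond web): d = 0.72897 in → contributes +1.4468 in⁴
  bottom flange (beyond web): d = 0.72897 in → contributes +1.4468 in⁴
Total I = 4.4935 in⁴.

Iy ≈ 4.49 in⁴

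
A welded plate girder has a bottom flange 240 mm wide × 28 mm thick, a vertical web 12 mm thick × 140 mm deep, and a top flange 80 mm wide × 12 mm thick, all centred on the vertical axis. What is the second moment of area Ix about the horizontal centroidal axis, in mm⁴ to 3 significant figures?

Decompose the section into non-overlapping parts with the origin at the bottom-left of its bounding rectangle.
Bottom plate: 240 × 28, A = 6 720 mm², y = 14 mm, Ī = 439 040 mm⁴.
Web plate: 12 × 140, A = 1 680 mm², y = 98 mm, Ī = 2 744 000 mm⁴.
Top plate: 80 × 12, A = 960 mm², y = 174 mm, Ī = 11 520 mm⁴.
Centroid: ȳ = ΣA·y / ΣA = 45.487 mm.
Transfer each piece to the horizontal centroidal axis using Ī + A·d² with d = y − 45.487:
  bottom plate: d = -31.487 mm → contributes +7 101 533 mm⁴
  web plate: d = 52.513 mm → contributes +7 376 762 mm⁴
  top plate: d = 128.51 mm → contributes +15 866 443 mm⁴
Total I = 30 344 738 mm⁴.

Ix ≈ 3.03 × 10⁷ mm⁴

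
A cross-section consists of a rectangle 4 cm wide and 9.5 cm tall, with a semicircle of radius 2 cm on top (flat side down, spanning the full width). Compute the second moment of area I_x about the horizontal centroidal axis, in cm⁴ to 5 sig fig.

I_x ≈ 456.56 cm⁴

Split into non-overlapping primitives; take the origin at the lower-left of the bounding box.
Rectangular body: 4 × 9.5, A = 38 cm², y = 4.75 cm, Ī = 285.7917 cm⁴.
Semicircular cap: semicircle r = 2, A = 6.283185 cm², y = 10.34883 cm, Ī = 1.756111 cm⁴.
Centroid: ȳ = ΣA·y / ΣA = 5.544398 cm.
Transfer each piece to the horizontal centroidal axis using Ī + A·d² with d = y − 5.544398:
  rectangular body: d = -0.7943978 cm → contributes +309.7722 cm⁴
  semicircular cap: d = 4.804429 cm → contributes +146.788 cm⁴
Total I = 456.5602 cm⁴.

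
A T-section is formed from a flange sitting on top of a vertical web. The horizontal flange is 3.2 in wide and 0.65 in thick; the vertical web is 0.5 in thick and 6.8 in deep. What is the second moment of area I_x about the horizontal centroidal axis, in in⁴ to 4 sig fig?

Split into non-overlapping primitives; take the origin at the lower-left of the bounding box.
Flange: 3.2 × 0.65, A = 2.08 in², y = 7.125 in, Ī = 0.0732333 in⁴.
Web: 0.5 × 6.8, A = 3.4 in², y = 3.4 in, Ī = 13.1013 in⁴.
Centroid: ȳ = ΣA·y / ΣA = 4.81387 in.
Transfer each piece to the horizontal centroidal axis using Ī + A·d² with d = y − 4.81387:
  flange: d = 2.31113 in → contributes +11.1832 in⁴
  web: d = -1.41387 in → contributes +19.898 in⁴
Total I = 31.0812 in⁴.

I_x ≈ 31.08 in⁴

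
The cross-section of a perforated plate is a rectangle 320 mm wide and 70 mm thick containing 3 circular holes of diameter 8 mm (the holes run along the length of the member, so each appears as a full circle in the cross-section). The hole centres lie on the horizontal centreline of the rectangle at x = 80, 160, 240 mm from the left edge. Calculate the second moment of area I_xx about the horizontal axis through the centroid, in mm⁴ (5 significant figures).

Split into non-overlapping primitives; take the origin at the lower-left of the bounding box.
Plate: 320 × 70, A = 22 400 mm², y = 35 mm, Ī = 9 146 667 mm⁴.
Hole 1 (subtracted): ⌀8, A = 50.26548 mm², y = 35 mm, Ī = 201.0619 mm⁴.
Hole 2 (subtracted): ⌀8, A = 50.26548 mm², y = 35 mm, Ī = 201.0619 mm⁴.
Hole 3 (subtracted): ⌀8, A = 50.26548 mm², y = 35 mm, Ī = 201.0619 mm⁴.
By symmetry the centroid is at mid-height, ȳ = 35 mm.
All pieces are centred on the horizontal axis through the centroid, so I = ΣĪ (holes subtracted) = 9 146 063 mm⁴.

I_xx ≈ 9.1461 × 10⁶ mm⁴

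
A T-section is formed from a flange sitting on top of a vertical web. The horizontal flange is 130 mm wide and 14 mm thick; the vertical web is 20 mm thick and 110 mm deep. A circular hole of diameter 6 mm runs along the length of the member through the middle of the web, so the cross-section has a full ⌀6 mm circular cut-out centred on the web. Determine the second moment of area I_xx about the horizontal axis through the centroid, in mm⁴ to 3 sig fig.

I_xx ≈ 6.05 × 10⁶ mm⁴

Decompose the section into non-overlapping parts with the origin at the bottom-left of its bounding rectangle.
Flange: 130 × 14, A = 1 820 mm², y = 117 mm, Ī = 29 727 mm⁴.
Web: 20 × 110, A = 2 200 mm², y = 55 mm, Ī = 2 218 333 mm⁴.
Hole (subtracted): ⌀6, A = 28.274 mm², y = 55 mm, Ī = 63.617 mm⁴.
Centroid: ȳ = ΣA·y / ΣA = 83.268 mm.
Transfer each piece to the horizontal axis through the centroid using Ī + A·d² with d = y − 83.268:
  flange: d = 33.732 mm → contributes +2 100 551 mm⁴
  web: d = -28.268 mm → contributes +3 976 368 mm⁴
  hole: d = -28.268 mm → contributes −22 658 mm⁴
Total I = 6 054 262 mm⁴.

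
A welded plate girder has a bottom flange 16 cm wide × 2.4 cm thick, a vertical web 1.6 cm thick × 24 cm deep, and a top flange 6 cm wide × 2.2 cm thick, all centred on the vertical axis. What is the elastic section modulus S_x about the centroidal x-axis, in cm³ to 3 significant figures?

S_x ≈ 535 cm³

Decompose the section into non-overlapping parts with the origin at the bottom-left of its bounding rectangle.
Bottom plate: 16 × 2.4, A = 38.4 cm², y = 1.2 cm, Ī = 18.432 cm⁴.
Web plate: 1.6 × 24, A = 38.4 cm², y = 14.4 cm, Ī = 1843.2 cm⁴.
Top plate: 6 × 2.2, A = 13.2 cm², y = 27.5 cm, Ī = 5.324 cm⁴.
Centroid: ȳ = ΣA·y / ΣA = 10.689 cm.
Transfer each piece to the centroidal x-axis using Ī + A·d² with d = y − 10.689:
  bottom plate: d = -9.4893 cm → contributes +3476.3 cm⁴
  web plate: d = 3.7107 cm → contributes +2371.9 cm⁴
  top plate: d = 16.811 cm → contributes +3735.6 cm⁴
Total I = 9583.8 cm⁴.
Extreme fibre distance c = 17.911 cm; S = I/c = 535.09 cm³.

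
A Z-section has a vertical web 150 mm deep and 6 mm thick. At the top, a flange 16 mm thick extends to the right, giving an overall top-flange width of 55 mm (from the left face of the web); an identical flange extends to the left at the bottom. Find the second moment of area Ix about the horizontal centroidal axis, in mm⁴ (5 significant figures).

Treat the section as a set of non-overlapping primitives; coordinates are from the bounding-box lower-left.
Web: 6 × 150, A = 900 mm², y = 75 mm, Ī = 1 687 500 mm⁴.
Top flange (beyond web): 49 × 16, A = 784 mm², y = 142 mm, Ī = 16725.33 mm⁴.
Bottom flange (beyond web): 49 × 16, A = 784 mm², y = 8 mm, Ī = 16725.33 mm⁴.
Centroid: ȳ = ΣA·y / ΣA = 75 mm.
Transfer each piece to the horizontal centroidal axis using Ī + A·d² with d = y − 75:
  web: d = 0 mm → contributes +1 687 500 mm⁴
  top flange (beyond web): d = 67 mm → contributes +3 536 101 mm⁴
  bottom flange (beyond web): d = -67 mm → contributes +3 536 101 mm⁴
Total I = 8 759 703 mm⁴.

Ix ≈ 8.7597 × 10⁶ mm⁴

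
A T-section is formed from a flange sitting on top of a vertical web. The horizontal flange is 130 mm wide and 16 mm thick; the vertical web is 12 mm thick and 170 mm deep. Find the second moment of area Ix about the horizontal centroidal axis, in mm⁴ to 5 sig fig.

Treat the section as a set of non-overlapping primitives; coordinates are from the bounding-box lower-left.
Flange: 130 × 16, A = 2 080 mm², y = 178 mm, Ī = 44373.33 mm⁴.
Web: 12 × 170, A = 2 040 mm², y = 85 mm, Ī = 4 913 000 mm⁴.
Centroid: ȳ = ΣA·y / ΣA = 131.9515 mm.
Transfer each piece to the horizontal centroidal axis using Ī + A·d² with d = y − 131.9515:
  flange: d = 46.04854 mm → contributes +4 454 948 mm⁴
  web: d = -46.95146 mm → contributes +9 410 056 mm⁴
Total I = 13 865 004 mm⁴.

Ix ≈ 1.3865 × 10⁷ mm⁴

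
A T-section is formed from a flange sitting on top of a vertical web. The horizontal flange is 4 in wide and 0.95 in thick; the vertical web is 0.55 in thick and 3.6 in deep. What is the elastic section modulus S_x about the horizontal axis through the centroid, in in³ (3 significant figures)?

Decompose the section into non-overlapping parts with the origin at the bottom-left of its bounding rectangle.
Flange: 4 × 0.95, A = 3.8 in², y = 4.075 in, Ī = 0.28579 in⁴.
Web: 0.55 × 3.6, A = 1.98 in², y = 1.8 in, Ī = 2.1384 in⁴.
Centroid: ȳ = ΣA·y / ΣA = 3.2957 in.
Transfer each piece to the horizontal axis through the centroid using Ī + A·d² with d = y − 3.2957:
  flange: d = 0.77933 in → contributes +2.5937 in⁴
  web: d = -1.4957 in → contributes +6.5677 in⁴
Total I = 9.1615 in⁴.
Extreme fibre distance c = 3.2957 in; S = I/c = 2.7798 in³.

S_x ≈ 2.78 in³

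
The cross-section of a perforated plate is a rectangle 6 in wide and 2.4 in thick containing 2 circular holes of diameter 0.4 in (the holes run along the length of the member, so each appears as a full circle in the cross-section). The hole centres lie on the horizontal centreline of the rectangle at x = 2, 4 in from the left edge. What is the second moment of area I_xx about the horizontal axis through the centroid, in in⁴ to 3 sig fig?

I_xx ≈ 6.91 in⁴

Break the section into simple shapes (no overlaps), measuring from the bottom-left corner of the bounding box.
Plate: 6 × 2.4, A = 14.4 in², y = 1.2 in, Ī = 6.912 in⁴.
Hole 1 (subtracted): ⌀0.4, A = 0.12566 in², y = 1.2 in, Ī = 0.0012566 in⁴.
Hole 2 (subtracted): ⌀0.4, A = 0.12566 in², y = 1.2 in, Ī = 0.0012566 in⁴.
By symmetry the centroid is at mid-height, ȳ = 1.2 in.
All pieces are centred on the horizontal axis through the centroid, so I = ΣĪ (holes subtracted) = 6.9095 in⁴.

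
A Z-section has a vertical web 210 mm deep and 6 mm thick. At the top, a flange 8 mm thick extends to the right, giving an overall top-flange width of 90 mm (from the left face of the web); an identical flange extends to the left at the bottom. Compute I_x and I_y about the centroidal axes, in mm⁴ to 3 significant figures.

Split into non-overlapping primitives; take the origin at the lower-left of the bounding box.
Web: 6 × 210, A = 1 260 mm², y = 105 mm, Ī = 4 630 500 mm⁴.
Top flange (beyond web): 84 × 8, A = 672 mm², y = 206 mm, Ī = 3 584 mm⁴.
Bottom flange (beyond web): 84 × 8, A = 672 mm², y = 4 mm, Ī = 3 584 mm⁴.
Centroid: ȳ = ΣA·y / ΣA = 105 mm.
Transfer each piece to the centroidal x-axis using Ī + A·d² with d = y − 105:
  web: d = 0 mm → contributes +4 630 500 mm⁴
  top flange (beyond web): d = 101 mm → contributes +6 858 656 mm⁴
  bottom flange (beyond web): d = -101 mm → contributes +6 858 656 mm⁴
Total I = 18 347 812 mm⁴.
For the y-axis: x̄ = 87 mm.
Repeating about the centroidal y-axis gives I_y = 3 515 652 mm⁴.

I_x ≈ 1.83 × 10⁷ mm⁴, I_y ≈ 3.52 × 10⁶ mm⁴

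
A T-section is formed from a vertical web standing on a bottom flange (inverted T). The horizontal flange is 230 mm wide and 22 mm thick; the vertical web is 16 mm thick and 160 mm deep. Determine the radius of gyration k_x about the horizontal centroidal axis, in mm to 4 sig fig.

k_x ≈ 50.90 mm

Decompose the section into non-overlapping parts with the origin at the bottom-left of its bounding rectangle.
Flange: 230 × 22, A = 5 060 mm², y = 11 mm, Ī = 204 087 mm⁴.
Web: 16 × 160, A = 2 560 mm², y = 102 mm, Ī = 5 461 333 mm⁴.
Centroid: ȳ = ΣA·y / ΣA = 41.5722 mm.
Transfer each piece to the horizontal centroidal axis using Ī + A·d² with d = y − 41.5722:
  flange: d = -30.5722 mm → contributes +4 933 457 mm⁴
  web: d = 60.4278 mm → contributes +14 809 229 mm⁴
Total I = 19 742 685 mm⁴.
Radius of gyration: k = √(I/A) = √(19 742 685 / 7 620) = 50.9009 mm.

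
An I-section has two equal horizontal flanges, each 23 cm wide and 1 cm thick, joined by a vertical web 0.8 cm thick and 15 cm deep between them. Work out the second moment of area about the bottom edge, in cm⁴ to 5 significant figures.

Break the section into simple shapes (no overlaps), measuring from the bottom-left corner of the bounding box.
Bottom flange: 23 × 1, A = 23 cm², y = 0.5 cm, Ī = 1.916667 cm⁴.
Web: 0.8 × 15, A = 12 cm², y = 8.5 cm, Ī = 225 cm⁴.
Top flange: 23 × 1, A = 23 cm², y = 16.5 cm, Ī = 1.916667 cm⁴.
Transfer each piece to a horizontal axis along the bottom face using Ī + A·d² with d = y − 0:
  bottom flange: d = 0.5 cm → contributes +7.666667 cm⁴
  web: d = 8.5 cm → contributes +1 092 cm⁴
  top flange: d = 16.5 cm → contributes +6263.667 cm⁴
Total I = 7363.333 cm⁴.

I_base ≈ 7363.3 cm⁴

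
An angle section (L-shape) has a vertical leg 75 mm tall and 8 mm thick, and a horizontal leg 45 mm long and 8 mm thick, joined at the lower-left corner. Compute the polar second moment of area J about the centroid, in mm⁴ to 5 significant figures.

J ≈ 6.4259 × 10⁵ mm⁴

Split into non-overlapping primitives; take the origin at the lower-left of the bounding box.
Vertical leg: 8 × 75, A = 600 mm², y = 37.5 mm, Ī = 281 250 mm⁴.
Horizontal leg (remainder): 37 × 8, A = 296 mm², y = 4 mm, Ī = 1578.667 mm⁴.
Centroid: ȳ = ΣA·y / ΣA = 26.43304 mm.
Transfer each piece to the centroidal x-axis using Ī + A·d² with d = y − 26.43304:
  vertical leg: d = 11.06696 mm → contributes +354736.6 mm⁴
  horizontal leg (remainder): d = -22.43304 mm → contributes +150 538 mm⁴
Total I = 505274.6 mm⁴.
For the y-axis: x̄ = 11.43304 mm.
Repeating about the centroidal y-axis gives I_y = 137314.6 mm⁴.
Polar second moment: J = I_x + I_y = 642589.3 mm⁴.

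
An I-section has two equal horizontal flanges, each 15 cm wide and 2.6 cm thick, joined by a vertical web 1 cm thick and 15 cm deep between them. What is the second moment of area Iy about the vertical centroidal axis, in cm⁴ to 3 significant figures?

Split into non-overlapping primitives; take the origin at the lower-left of the bounding box.
Bottom flange: 15 × 2.6, A = 39 cm², x = 7.5 cm, Ī = 731.25 cm⁴.
Web: 1 × 15, A = 15 cm², x = 7.5 cm, Ī = 1.25 cm⁴.
Top flange: 15 × 2.6, A = 39 cm², x = 7.5 cm, Ī = 731.25 cm⁴.
By symmetry the centroid is at mid-width, x̄ = 7.5 cm.
All pieces are centred on the vertical centroidal axis, so I = ΣĪ = 1463.8 cm⁴.

Iy ≈ 1460 cm⁴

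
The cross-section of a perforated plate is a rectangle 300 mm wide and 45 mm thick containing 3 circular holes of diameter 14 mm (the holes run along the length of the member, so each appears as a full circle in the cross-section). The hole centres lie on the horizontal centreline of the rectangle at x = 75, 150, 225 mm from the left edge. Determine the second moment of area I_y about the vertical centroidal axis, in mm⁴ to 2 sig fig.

Decompose the section into non-overlapping parts with the origin at the bottom-left of its bounding rectangle.
Plate: 300 × 45, A = 13 500 mm², x = 150 mm, Ī = 101 250 000 mm⁴.
Hole 1 (subtracted): ⌀14, A = 153.9 mm², x = 75 mm, Ī = 1 886 mm⁴.
Hole 2 (subtracted): ⌀14, A = 153.9 mm², x = 150 mm, Ī = 1 886 mm⁴.
Hole 3 (subtracted): ⌀14, A = 153.9 mm², x = 225 mm, Ī = 1 886 mm⁴.
By symmetry the centroid is at mid-width, x̄ = 150 mm.
Transfer each piece to the vertical centroidal axis using Ī + A·d² with d = x − 150:
  plate: d = 0 mm → contributes +101 250 000 mm⁴
  hole 1: d = -75 mm → contributes −867 787 mm⁴
  hole 2: d = 0 mm → contributes −1 886 mm⁴
  hole 3: d = 75 mm → contributes −867 787 mm⁴
Total I = 99 512 540 mm⁴.

I_y ≈ 1.0 × 10⁸ mm⁴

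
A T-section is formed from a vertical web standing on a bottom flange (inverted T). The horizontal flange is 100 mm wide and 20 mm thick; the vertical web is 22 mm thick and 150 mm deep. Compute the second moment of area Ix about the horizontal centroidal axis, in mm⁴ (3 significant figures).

Split into non-overlapping primitives; take the origin at the lower-left of the bounding box.
Flange: 100 × 20, A = 2 000 mm², y = 10 mm, Ī = 66 667 mm⁴.
Web: 22 × 150, A = 3 300 mm², y = 95 mm, Ī = 6 187 500 mm⁴.
Centroid: ȳ = ΣA·y / ΣA = 62.925 mm.
Transfer each piece to the horizontal centroidal axis using Ī + A·d² with d = y − 62.925:
  flange: d = -52.925 mm → contributes +5 668 678 mm⁴
  web: d = 32.075 mm → contributes +9 582 658 mm⁴
Total I = 15 251 336 mm⁴.

Ix ≈ 1.53 × 10⁷ mm⁴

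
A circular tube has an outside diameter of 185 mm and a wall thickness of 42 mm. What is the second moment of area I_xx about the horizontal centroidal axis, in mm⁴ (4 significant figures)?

I_xx ≈ 5.239 × 10⁷ mm⁴

Decompose the section into non-overlapping parts with the origin at the bottom-left of its bounding rectangle.
Outer circle: ⌀185, A = 26880.3 mm², y = 92.5 mm, Ī = 57 498 539 mm⁴.
Bore (subtracted): ⌀101, A = 8011.85 mm², y = 92.5 mm, Ī = 5 108 053 mm⁴.
By symmetry the centroid is at mid-height, ȳ = 92.5 mm.
All pieces are centred on the horizontal centroidal axis, so I = ΣĪ (holes subtracted) = 52 390 486 mm⁴.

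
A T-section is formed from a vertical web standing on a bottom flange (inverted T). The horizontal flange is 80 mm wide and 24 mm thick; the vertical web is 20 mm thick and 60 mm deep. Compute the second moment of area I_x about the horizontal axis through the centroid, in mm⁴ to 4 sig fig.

Split into non-overlapping primitives; take the origin at the lower-left of the bounding box.
Flange: 80 × 24, A = 1 920 mm², y = 12 mm, Ī = 92 160 mm⁴.
Web: 20 × 60, A = 1 200 mm², y = 54 mm, Ī = 360 000 mm⁴.
Centroid: ȳ = ΣA·y / ΣA = 28.1538 mm.
Transfer each piece to the horizontal axis through the centroid using Ī + A·d² with d = y − 28.1538:
  flange: d = -16.1538 mm → contributes +593 178 mm⁴
  web: d = 25.8462 mm → contributes +1 161 628 mm⁴
Total I = 1 754 806 mm⁴.

I_x ≈ 1.755 × 10⁶ mm⁴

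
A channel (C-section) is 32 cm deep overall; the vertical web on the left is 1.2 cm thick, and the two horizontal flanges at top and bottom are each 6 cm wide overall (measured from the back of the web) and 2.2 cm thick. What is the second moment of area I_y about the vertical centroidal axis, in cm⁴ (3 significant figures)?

I_y ≈ 168 cm⁴

Split into non-overlapping primitives; take the origin at the lower-left of the bounding box.
Web: 1.2 × 32, A = 38.4 cm², x = 0.6 cm, Ī = 4.608 cm⁴.
Top flange (beyond web): 4.8 × 2.2, A = 10.56 cm², x = 3.6 cm, Ī = 20.275 cm⁴.
Bottom flange (beyond web): 4.8 × 2.2, A = 10.56 cm², x = 3.6 cm, Ī = 20.275 cm⁴.
Centroid: x̄ = ΣA·x / ΣA = 1.6645 cm.
Transfer each piece to the vertical centroidal axis using Ī + A·d² with d = x − 1.6645:
  web: d = -1.0645 cm → contributes +48.123 cm⁴
  top flange (beyond web): d = 1.9355 cm → contributes +59.834 cm⁴
  bottom flange (beyond web): d = 1.9355 cm → contributes +59.834 cm⁴
Total I = 167.79 cm⁴.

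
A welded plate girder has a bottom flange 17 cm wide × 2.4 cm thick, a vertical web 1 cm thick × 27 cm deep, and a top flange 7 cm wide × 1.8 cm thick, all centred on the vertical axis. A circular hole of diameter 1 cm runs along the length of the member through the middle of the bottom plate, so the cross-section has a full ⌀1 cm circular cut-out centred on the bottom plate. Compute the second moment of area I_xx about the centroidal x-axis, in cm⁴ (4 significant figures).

Split into non-overlapping primitives; take the origin at the lower-left of the bounding box.
Bottom plate: 17 × 2.4, A = 40.8 cm², y = 1.2 cm, Ī = 19.584 cm⁴.
Web plate: 1 × 27, A = 27 cm², y = 15.9 cm, Ī = 1640.25 cm⁴.
Top plate: 7 × 1.8, A = 12.6 cm², y = 30.3 cm, Ī = 3.402 cm⁴.
Hole (subtracted): ⌀1, A = 0.785398 cm², y = 1.2 cm, Ī = 0.0490874 cm⁴.
Centroid: ȳ = ΣA·y / ΣA = 10.7907 cm.
Transfer each piece to the centroidal x-axis using Ī + A·d² with d = y − 10.7907:
  bottom plate: d = -9.5907 cm → contributes +3772.43 cm⁴
  web plate: d = 5.1093 cm → contributes +2345.08 cm⁴
  top plate: d = 19.5093 cm → contributes +4799.12 cm⁴
  hole: d = -9.5907 cm → contributes −72.2913 cm⁴
Total I = 10844.3 cm⁴.

I_xx ≈ 1.084 × 10⁴ cm⁴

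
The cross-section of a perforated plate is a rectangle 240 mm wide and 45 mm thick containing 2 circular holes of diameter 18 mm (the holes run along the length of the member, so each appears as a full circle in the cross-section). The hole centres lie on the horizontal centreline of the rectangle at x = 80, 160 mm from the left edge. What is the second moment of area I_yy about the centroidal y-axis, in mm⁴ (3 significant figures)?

I_yy ≈ 5.10 × 10⁷ mm⁴

Break the section into simple shapes (no overlaps), measuring from the bottom-left corner of the bounding box.
Plate: 240 × 45, A = 10 800 mm², x = 120 mm, Ī = 51 840 000 mm⁴.
Hole 1 (subtracted): ⌀18, A = 254.47 mm², x = 80 mm, Ī = 5 153 mm⁴.
Hole 2 (subtracted): ⌀18, A = 254.47 mm², x = 160 mm, Ī = 5 153 mm⁴.
By symmetry the centroid is at mid-width, x̄ = 120 mm.
Transfer each piece to the centroidal y-axis using Ī + A·d² with d = x − 120:
  plate: d = 0 mm → contributes +51 840 000 mm⁴
  hole 1: d = -40 mm → contributes −412 303 mm⁴
  hole 2: d = 40 mm → contributes −412 303 mm⁴
Total I = 51 015 393 mm⁴.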